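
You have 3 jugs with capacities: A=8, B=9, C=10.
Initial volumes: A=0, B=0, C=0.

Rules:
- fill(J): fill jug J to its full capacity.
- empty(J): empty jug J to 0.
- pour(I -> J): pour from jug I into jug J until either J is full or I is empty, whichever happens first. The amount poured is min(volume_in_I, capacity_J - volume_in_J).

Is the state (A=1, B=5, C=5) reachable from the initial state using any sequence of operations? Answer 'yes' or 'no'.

BFS explored all 486 reachable states.
Reachable set includes: (0,0,0), (0,0,1), (0,0,2), (0,0,3), (0,0,4), (0,0,5), (0,0,6), (0,0,7), (0,0,8), (0,0,9), (0,0,10), (0,1,0) ...
Target (A=1, B=5, C=5) not in reachable set → no.

Answer: no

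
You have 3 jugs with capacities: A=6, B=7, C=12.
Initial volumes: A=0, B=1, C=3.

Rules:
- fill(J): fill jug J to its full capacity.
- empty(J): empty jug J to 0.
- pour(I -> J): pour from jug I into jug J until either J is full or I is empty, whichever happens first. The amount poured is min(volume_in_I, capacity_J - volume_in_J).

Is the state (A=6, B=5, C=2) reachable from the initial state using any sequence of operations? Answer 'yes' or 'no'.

Answer: yes

Derivation:
BFS from (A=0, B=1, C=3):
  1. fill(A) -> (A=6 B=1 C=3)
  2. empty(C) -> (A=6 B=1 C=0)
  3. pour(B -> C) -> (A=6 B=0 C=1)
  4. pour(A -> B) -> (A=0 B=6 C=1)
  5. fill(A) -> (A=6 B=6 C=1)
  6. pour(A -> B) -> (A=5 B=7 C=1)
  7. pour(B -> C) -> (A=5 B=0 C=8)
  8. pour(A -> B) -> (A=0 B=5 C=8)
  9. pour(C -> A) -> (A=6 B=5 C=2)
Target reached → yes.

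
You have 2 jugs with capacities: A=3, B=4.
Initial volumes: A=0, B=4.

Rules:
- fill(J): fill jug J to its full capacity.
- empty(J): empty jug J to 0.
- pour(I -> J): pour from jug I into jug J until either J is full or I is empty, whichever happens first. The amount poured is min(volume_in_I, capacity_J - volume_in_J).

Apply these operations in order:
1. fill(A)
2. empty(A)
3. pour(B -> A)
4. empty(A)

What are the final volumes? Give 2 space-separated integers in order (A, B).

Answer: 0 1

Derivation:
Step 1: fill(A) -> (A=3 B=4)
Step 2: empty(A) -> (A=0 B=4)
Step 3: pour(B -> A) -> (A=3 B=1)
Step 4: empty(A) -> (A=0 B=1)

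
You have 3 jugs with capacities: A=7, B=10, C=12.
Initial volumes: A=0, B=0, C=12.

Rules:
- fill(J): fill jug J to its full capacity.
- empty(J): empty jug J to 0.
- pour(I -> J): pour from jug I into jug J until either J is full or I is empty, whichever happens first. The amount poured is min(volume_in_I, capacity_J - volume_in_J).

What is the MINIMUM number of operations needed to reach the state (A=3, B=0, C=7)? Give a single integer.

Answer: 5

Derivation:
BFS from (A=0, B=0, C=12). One shortest path:
  1. fill(B) -> (A=0 B=10 C=12)
  2. empty(C) -> (A=0 B=10 C=0)
  3. pour(B -> A) -> (A=7 B=3 C=0)
  4. pour(A -> C) -> (A=0 B=3 C=7)
  5. pour(B -> A) -> (A=3 B=0 C=7)
Reached target in 5 moves.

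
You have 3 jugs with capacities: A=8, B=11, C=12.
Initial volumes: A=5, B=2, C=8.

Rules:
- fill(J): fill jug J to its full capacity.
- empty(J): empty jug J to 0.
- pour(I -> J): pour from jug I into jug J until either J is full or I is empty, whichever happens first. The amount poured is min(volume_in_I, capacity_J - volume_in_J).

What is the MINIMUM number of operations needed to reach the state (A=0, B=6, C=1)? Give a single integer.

Answer: 5

Derivation:
BFS from (A=5, B=2, C=8). One shortest path:
  1. pour(A -> C) -> (A=1 B=2 C=12)
  2. pour(B -> A) -> (A=3 B=0 C=12)
  3. pour(C -> B) -> (A=3 B=11 C=1)
  4. pour(B -> A) -> (A=8 B=6 C=1)
  5. empty(A) -> (A=0 B=6 C=1)
Reached target in 5 moves.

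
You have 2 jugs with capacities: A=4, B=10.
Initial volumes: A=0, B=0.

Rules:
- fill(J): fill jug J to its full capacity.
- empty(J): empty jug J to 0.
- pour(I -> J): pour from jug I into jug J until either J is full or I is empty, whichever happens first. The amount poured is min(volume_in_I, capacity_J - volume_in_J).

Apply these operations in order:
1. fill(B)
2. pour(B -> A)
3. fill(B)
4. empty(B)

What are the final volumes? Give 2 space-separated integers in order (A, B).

Answer: 4 0

Derivation:
Step 1: fill(B) -> (A=0 B=10)
Step 2: pour(B -> A) -> (A=4 B=6)
Step 3: fill(B) -> (A=4 B=10)
Step 4: empty(B) -> (A=4 B=0)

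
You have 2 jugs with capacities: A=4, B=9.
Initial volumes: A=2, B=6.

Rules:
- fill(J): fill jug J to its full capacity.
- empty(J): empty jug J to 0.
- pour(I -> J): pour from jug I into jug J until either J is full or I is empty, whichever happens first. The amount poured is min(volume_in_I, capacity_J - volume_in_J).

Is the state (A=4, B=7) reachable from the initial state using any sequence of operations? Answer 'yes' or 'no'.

BFS from (A=2, B=6):
  1. fill(B) -> (A=2 B=9)
  2. pour(B -> A) -> (A=4 B=7)
Target reached → yes.

Answer: yes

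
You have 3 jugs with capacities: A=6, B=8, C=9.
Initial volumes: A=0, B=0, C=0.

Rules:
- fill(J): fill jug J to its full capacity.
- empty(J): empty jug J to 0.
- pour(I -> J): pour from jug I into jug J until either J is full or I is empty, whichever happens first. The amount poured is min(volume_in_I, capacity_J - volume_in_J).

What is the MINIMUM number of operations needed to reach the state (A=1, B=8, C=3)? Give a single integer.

Answer: 7

Derivation:
BFS from (A=0, B=0, C=0). One shortest path:
  1. fill(A) -> (A=6 B=0 C=0)
  2. pour(A -> B) -> (A=0 B=6 C=0)
  3. fill(A) -> (A=6 B=6 C=0)
  4. pour(A -> C) -> (A=0 B=6 C=6)
  5. pour(B -> C) -> (A=0 B=3 C=9)
  6. pour(C -> A) -> (A=6 B=3 C=3)
  7. pour(A -> B) -> (A=1 B=8 C=3)
Reached target in 7 moves.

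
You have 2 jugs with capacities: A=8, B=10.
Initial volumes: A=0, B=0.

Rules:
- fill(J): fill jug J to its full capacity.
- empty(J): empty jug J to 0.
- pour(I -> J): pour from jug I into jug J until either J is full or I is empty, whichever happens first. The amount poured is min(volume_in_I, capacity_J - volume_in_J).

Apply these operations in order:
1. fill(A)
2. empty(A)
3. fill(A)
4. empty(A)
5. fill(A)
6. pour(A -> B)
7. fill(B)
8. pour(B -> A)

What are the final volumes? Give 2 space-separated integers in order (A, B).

Answer: 8 2

Derivation:
Step 1: fill(A) -> (A=8 B=0)
Step 2: empty(A) -> (A=0 B=0)
Step 3: fill(A) -> (A=8 B=0)
Step 4: empty(A) -> (A=0 B=0)
Step 5: fill(A) -> (A=8 B=0)
Step 6: pour(A -> B) -> (A=0 B=8)
Step 7: fill(B) -> (A=0 B=10)
Step 8: pour(B -> A) -> (A=8 B=2)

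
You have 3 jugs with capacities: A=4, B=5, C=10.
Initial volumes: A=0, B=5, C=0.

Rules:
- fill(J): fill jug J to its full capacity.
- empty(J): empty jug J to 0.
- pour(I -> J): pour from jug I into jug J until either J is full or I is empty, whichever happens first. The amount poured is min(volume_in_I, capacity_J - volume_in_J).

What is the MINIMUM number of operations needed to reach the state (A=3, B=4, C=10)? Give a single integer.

BFS from (A=0, B=5, C=0). One shortest path:
  1. fill(A) -> (A=4 B=5 C=0)
  2. pour(A -> C) -> (A=0 B=5 C=4)
  3. fill(A) -> (A=4 B=5 C=4)
  4. pour(B -> C) -> (A=4 B=0 C=9)
  5. pour(A -> B) -> (A=0 B=4 C=9)
  6. fill(A) -> (A=4 B=4 C=9)
  7. pour(A -> C) -> (A=3 B=4 C=10)
Reached target in 7 moves.

Answer: 7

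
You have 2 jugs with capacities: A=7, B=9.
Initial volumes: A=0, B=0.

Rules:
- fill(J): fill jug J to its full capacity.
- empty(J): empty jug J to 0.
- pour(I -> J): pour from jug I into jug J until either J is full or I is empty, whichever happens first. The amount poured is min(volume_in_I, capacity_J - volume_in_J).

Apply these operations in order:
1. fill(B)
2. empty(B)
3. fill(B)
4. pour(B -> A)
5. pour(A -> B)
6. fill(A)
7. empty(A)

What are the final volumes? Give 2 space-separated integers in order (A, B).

Step 1: fill(B) -> (A=0 B=9)
Step 2: empty(B) -> (A=0 B=0)
Step 3: fill(B) -> (A=0 B=9)
Step 4: pour(B -> A) -> (A=7 B=2)
Step 5: pour(A -> B) -> (A=0 B=9)
Step 6: fill(A) -> (A=7 B=9)
Step 7: empty(A) -> (A=0 B=9)

Answer: 0 9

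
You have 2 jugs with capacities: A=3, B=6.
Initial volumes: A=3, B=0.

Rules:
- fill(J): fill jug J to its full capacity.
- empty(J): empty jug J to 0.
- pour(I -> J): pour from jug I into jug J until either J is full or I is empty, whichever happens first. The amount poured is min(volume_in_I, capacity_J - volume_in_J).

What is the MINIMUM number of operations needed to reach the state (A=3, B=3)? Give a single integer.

BFS from (A=3, B=0). One shortest path:
  1. pour(A -> B) -> (A=0 B=3)
  2. fill(A) -> (A=3 B=3)
Reached target in 2 moves.

Answer: 2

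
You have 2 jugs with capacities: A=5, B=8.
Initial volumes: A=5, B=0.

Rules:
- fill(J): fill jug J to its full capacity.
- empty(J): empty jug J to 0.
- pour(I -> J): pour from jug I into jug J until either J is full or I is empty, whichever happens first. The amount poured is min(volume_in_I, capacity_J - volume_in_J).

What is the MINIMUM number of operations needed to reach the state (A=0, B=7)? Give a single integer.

BFS from (A=5, B=0). One shortest path:
  1. pour(A -> B) -> (A=0 B=5)
  2. fill(A) -> (A=5 B=5)
  3. pour(A -> B) -> (A=2 B=8)
  4. empty(B) -> (A=2 B=0)
  5. pour(A -> B) -> (A=0 B=2)
  6. fill(A) -> (A=5 B=2)
  7. pour(A -> B) -> (A=0 B=7)
Reached target in 7 moves.

Answer: 7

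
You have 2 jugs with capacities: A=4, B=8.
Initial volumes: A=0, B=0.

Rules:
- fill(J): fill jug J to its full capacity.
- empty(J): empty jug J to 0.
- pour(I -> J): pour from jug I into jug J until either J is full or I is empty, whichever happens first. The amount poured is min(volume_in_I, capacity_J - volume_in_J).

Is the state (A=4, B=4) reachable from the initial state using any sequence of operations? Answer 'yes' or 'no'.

Answer: yes

Derivation:
BFS from (A=0, B=0):
  1. fill(B) -> (A=0 B=8)
  2. pour(B -> A) -> (A=4 B=4)
Target reached → yes.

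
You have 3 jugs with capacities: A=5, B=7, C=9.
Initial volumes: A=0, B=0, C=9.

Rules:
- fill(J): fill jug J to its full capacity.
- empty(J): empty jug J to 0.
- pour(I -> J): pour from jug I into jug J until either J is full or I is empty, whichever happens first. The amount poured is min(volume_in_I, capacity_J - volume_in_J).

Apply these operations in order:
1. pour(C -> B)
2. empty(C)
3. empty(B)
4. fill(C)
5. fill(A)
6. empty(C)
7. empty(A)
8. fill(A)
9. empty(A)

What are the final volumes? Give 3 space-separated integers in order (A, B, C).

Answer: 0 0 0

Derivation:
Step 1: pour(C -> B) -> (A=0 B=7 C=2)
Step 2: empty(C) -> (A=0 B=7 C=0)
Step 3: empty(B) -> (A=0 B=0 C=0)
Step 4: fill(C) -> (A=0 B=0 C=9)
Step 5: fill(A) -> (A=5 B=0 C=9)
Step 6: empty(C) -> (A=5 B=0 C=0)
Step 7: empty(A) -> (A=0 B=0 C=0)
Step 8: fill(A) -> (A=5 B=0 C=0)
Step 9: empty(A) -> (A=0 B=0 C=0)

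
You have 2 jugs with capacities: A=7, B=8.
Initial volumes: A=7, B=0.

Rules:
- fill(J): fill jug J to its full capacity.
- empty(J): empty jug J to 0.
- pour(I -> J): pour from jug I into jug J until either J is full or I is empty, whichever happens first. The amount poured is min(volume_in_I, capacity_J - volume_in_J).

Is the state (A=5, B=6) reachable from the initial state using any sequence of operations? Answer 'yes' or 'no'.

BFS explored all 30 reachable states.
Reachable set includes: (0,0), (0,1), (0,2), (0,3), (0,4), (0,5), (0,6), (0,7), (0,8), (1,0), (1,8), (2,0) ...
Target (A=5, B=6) not in reachable set → no.

Answer: no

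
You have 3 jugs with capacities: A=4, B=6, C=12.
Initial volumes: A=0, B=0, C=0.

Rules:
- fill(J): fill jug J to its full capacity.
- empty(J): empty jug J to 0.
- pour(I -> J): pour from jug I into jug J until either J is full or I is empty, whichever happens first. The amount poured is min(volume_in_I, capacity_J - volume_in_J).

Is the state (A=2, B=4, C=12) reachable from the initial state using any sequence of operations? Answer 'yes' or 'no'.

Answer: yes

Derivation:
BFS from (A=0, B=0, C=0):
  1. fill(B) -> (A=0 B=6 C=0)
  2. pour(B -> A) -> (A=4 B=2 C=0)
  3. pour(A -> C) -> (A=0 B=2 C=4)
  4. pour(B -> A) -> (A=2 B=0 C=4)
  5. pour(C -> B) -> (A=2 B=4 C=0)
  6. fill(C) -> (A=2 B=4 C=12)
Target reached → yes.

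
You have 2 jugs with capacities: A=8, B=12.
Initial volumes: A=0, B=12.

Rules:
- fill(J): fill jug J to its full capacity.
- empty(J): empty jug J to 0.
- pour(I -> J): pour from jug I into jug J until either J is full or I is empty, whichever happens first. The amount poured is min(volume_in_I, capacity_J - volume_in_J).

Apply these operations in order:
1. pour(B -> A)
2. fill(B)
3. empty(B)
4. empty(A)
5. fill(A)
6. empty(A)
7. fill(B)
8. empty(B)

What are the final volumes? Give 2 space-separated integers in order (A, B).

Answer: 0 0

Derivation:
Step 1: pour(B -> A) -> (A=8 B=4)
Step 2: fill(B) -> (A=8 B=12)
Step 3: empty(B) -> (A=8 B=0)
Step 4: empty(A) -> (A=0 B=0)
Step 5: fill(A) -> (A=8 B=0)
Step 6: empty(A) -> (A=0 B=0)
Step 7: fill(B) -> (A=0 B=12)
Step 8: empty(B) -> (A=0 B=0)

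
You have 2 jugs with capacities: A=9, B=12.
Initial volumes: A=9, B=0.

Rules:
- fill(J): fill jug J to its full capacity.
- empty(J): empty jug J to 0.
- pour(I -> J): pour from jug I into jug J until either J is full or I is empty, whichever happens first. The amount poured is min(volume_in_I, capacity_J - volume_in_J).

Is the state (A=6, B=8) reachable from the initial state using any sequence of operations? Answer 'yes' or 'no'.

Answer: no

Derivation:
BFS explored all 14 reachable states.
Reachable set includes: (0,0), (0,3), (0,6), (0,9), (0,12), (3,0), (3,12), (6,0), (6,12), (9,0), (9,3), (9,6) ...
Target (A=6, B=8) not in reachable set → no.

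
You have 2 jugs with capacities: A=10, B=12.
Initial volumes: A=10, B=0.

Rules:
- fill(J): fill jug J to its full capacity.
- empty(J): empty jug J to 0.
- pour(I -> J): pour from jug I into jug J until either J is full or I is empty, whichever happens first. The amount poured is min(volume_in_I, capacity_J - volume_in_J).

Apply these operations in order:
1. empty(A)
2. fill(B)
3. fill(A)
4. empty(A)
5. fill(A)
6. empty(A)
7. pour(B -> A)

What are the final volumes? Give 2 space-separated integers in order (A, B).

Answer: 10 2

Derivation:
Step 1: empty(A) -> (A=0 B=0)
Step 2: fill(B) -> (A=0 B=12)
Step 3: fill(A) -> (A=10 B=12)
Step 4: empty(A) -> (A=0 B=12)
Step 5: fill(A) -> (A=10 B=12)
Step 6: empty(A) -> (A=0 B=12)
Step 7: pour(B -> A) -> (A=10 B=2)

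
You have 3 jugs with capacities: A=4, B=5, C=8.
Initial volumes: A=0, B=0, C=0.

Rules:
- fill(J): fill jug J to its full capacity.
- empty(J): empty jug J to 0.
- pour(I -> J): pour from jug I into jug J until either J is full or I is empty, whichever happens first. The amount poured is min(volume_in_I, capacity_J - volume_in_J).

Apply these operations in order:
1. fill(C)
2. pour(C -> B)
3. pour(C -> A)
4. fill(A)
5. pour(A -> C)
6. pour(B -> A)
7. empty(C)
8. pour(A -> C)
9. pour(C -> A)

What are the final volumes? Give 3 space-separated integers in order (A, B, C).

Answer: 4 1 0

Derivation:
Step 1: fill(C) -> (A=0 B=0 C=8)
Step 2: pour(C -> B) -> (A=0 B=5 C=3)
Step 3: pour(C -> A) -> (A=3 B=5 C=0)
Step 4: fill(A) -> (A=4 B=5 C=0)
Step 5: pour(A -> C) -> (A=0 B=5 C=4)
Step 6: pour(B -> A) -> (A=4 B=1 C=4)
Step 7: empty(C) -> (A=4 B=1 C=0)
Step 8: pour(A -> C) -> (A=0 B=1 C=4)
Step 9: pour(C -> A) -> (A=4 B=1 C=0)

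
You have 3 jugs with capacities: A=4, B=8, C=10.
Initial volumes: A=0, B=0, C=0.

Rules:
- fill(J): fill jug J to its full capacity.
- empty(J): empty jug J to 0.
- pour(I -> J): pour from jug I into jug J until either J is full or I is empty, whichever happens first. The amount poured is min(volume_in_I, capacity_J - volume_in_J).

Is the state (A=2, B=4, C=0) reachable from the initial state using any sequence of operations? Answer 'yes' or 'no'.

BFS from (A=0, B=0, C=0):
  1. fill(C) -> (A=0 B=0 C=10)
  2. pour(C -> B) -> (A=0 B=8 C=2)
  3. pour(B -> A) -> (A=4 B=4 C=2)
  4. empty(A) -> (A=0 B=4 C=2)
  5. pour(C -> A) -> (A=2 B=4 C=0)
Target reached → yes.

Answer: yes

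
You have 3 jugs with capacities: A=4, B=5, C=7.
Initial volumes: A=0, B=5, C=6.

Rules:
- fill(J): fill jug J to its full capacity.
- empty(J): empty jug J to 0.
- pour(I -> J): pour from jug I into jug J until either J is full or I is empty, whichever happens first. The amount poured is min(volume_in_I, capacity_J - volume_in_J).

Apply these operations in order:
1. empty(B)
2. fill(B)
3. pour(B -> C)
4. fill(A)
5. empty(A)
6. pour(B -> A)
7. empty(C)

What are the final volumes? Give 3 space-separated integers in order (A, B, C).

Step 1: empty(B) -> (A=0 B=0 C=6)
Step 2: fill(B) -> (A=0 B=5 C=6)
Step 3: pour(B -> C) -> (A=0 B=4 C=7)
Step 4: fill(A) -> (A=4 B=4 C=7)
Step 5: empty(A) -> (A=0 B=4 C=7)
Step 6: pour(B -> A) -> (A=4 B=0 C=7)
Step 7: empty(C) -> (A=4 B=0 C=0)

Answer: 4 0 0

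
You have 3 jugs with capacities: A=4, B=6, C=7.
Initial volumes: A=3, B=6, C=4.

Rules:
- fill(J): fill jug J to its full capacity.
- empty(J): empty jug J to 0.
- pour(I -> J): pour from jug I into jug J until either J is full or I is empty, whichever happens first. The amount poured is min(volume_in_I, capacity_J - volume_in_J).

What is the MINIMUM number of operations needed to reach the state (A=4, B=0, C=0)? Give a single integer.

Answer: 3

Derivation:
BFS from (A=3, B=6, C=4). One shortest path:
  1. fill(A) -> (A=4 B=6 C=4)
  2. empty(B) -> (A=4 B=0 C=4)
  3. empty(C) -> (A=4 B=0 C=0)
Reached target in 3 moves.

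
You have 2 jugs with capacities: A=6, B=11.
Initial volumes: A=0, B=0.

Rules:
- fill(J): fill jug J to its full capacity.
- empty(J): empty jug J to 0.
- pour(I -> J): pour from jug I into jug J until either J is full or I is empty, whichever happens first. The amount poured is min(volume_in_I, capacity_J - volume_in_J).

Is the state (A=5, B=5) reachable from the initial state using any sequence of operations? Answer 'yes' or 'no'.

Answer: no

Derivation:
BFS explored all 34 reachable states.
Reachable set includes: (0,0), (0,1), (0,2), (0,3), (0,4), (0,5), (0,6), (0,7), (0,8), (0,9), (0,10), (0,11) ...
Target (A=5, B=5) not in reachable set → no.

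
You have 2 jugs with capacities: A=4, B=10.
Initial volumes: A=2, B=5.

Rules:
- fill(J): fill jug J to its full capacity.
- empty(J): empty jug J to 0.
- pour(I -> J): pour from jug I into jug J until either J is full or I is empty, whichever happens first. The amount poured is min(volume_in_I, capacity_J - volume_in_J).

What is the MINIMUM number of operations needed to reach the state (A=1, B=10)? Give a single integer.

Answer: 3

Derivation:
BFS from (A=2, B=5). One shortest path:
  1. pour(A -> B) -> (A=0 B=7)
  2. fill(A) -> (A=4 B=7)
  3. pour(A -> B) -> (A=1 B=10)
Reached target in 3 moves.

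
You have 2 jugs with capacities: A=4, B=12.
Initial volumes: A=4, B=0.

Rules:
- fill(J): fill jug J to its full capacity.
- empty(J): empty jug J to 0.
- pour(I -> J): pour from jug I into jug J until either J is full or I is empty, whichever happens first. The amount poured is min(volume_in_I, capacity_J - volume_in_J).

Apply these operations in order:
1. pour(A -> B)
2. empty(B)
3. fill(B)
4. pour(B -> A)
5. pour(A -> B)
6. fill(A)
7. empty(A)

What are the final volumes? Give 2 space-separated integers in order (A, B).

Answer: 0 12

Derivation:
Step 1: pour(A -> B) -> (A=0 B=4)
Step 2: empty(B) -> (A=0 B=0)
Step 3: fill(B) -> (A=0 B=12)
Step 4: pour(B -> A) -> (A=4 B=8)
Step 5: pour(A -> B) -> (A=0 B=12)
Step 6: fill(A) -> (A=4 B=12)
Step 7: empty(A) -> (A=0 B=12)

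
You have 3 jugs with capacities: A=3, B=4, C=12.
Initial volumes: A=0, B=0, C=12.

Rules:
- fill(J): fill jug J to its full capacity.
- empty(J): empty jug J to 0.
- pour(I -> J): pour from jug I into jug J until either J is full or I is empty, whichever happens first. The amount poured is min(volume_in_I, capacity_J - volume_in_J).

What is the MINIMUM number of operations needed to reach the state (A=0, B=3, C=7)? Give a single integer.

Answer: 7

Derivation:
BFS from (A=0, B=0, C=12). One shortest path:
  1. fill(A) -> (A=3 B=0 C=12)
  2. fill(B) -> (A=3 B=4 C=12)
  3. empty(C) -> (A=3 B=4 C=0)
  4. pour(A -> C) -> (A=0 B=4 C=3)
  5. fill(A) -> (A=3 B=4 C=3)
  6. pour(B -> C) -> (A=3 B=0 C=7)
  7. pour(A -> B) -> (A=0 B=3 C=7)
Reached target in 7 moves.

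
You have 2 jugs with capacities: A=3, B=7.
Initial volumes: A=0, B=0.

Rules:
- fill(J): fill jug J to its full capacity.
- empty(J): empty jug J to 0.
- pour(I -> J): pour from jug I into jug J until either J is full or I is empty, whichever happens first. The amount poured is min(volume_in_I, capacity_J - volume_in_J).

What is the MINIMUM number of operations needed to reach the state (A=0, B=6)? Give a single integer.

Answer: 4

Derivation:
BFS from (A=0, B=0). One shortest path:
  1. fill(A) -> (A=3 B=0)
  2. pour(A -> B) -> (A=0 B=3)
  3. fill(A) -> (A=3 B=3)
  4. pour(A -> B) -> (A=0 B=6)
Reached target in 4 moves.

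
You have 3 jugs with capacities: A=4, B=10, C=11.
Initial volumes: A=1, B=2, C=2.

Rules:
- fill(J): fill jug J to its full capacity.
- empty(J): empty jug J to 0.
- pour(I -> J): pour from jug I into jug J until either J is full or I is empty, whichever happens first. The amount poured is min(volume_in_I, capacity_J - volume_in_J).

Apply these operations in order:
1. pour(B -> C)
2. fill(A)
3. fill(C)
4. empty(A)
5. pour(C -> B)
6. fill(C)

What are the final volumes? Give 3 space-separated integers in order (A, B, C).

Step 1: pour(B -> C) -> (A=1 B=0 C=4)
Step 2: fill(A) -> (A=4 B=0 C=4)
Step 3: fill(C) -> (A=4 B=0 C=11)
Step 4: empty(A) -> (A=0 B=0 C=11)
Step 5: pour(C -> B) -> (A=0 B=10 C=1)
Step 6: fill(C) -> (A=0 B=10 C=11)

Answer: 0 10 11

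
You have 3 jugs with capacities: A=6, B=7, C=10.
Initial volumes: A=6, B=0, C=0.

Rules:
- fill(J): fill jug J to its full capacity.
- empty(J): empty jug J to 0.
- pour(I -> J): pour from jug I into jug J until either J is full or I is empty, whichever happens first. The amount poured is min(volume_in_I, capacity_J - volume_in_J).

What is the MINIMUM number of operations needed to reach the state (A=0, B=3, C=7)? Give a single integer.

BFS from (A=6, B=0, C=0). One shortest path:
  1. empty(A) -> (A=0 B=0 C=0)
  2. fill(C) -> (A=0 B=0 C=10)
  3. pour(C -> B) -> (A=0 B=7 C=3)
  4. pour(C -> A) -> (A=3 B=7 C=0)
  5. pour(B -> C) -> (A=3 B=0 C=7)
  6. pour(A -> B) -> (A=0 B=3 C=7)
Reached target in 6 moves.

Answer: 6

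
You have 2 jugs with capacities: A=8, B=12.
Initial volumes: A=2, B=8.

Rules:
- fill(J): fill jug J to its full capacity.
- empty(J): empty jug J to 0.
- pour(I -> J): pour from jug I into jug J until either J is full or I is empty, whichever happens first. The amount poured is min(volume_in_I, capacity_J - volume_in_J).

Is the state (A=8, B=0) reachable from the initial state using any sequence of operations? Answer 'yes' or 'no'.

BFS from (A=2, B=8):
  1. fill(A) -> (A=8 B=8)
  2. empty(B) -> (A=8 B=0)
Target reached → yes.

Answer: yes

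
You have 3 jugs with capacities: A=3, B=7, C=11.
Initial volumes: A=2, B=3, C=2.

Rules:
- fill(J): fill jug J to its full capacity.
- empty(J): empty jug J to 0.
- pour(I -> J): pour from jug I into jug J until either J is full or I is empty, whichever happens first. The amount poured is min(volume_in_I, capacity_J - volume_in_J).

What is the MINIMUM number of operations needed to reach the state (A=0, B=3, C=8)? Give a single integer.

BFS from (A=2, B=3, C=2). One shortest path:
  1. fill(A) -> (A=3 B=3 C=2)
  2. pour(A -> C) -> (A=0 B=3 C=5)
  3. fill(A) -> (A=3 B=3 C=5)
  4. pour(A -> C) -> (A=0 B=3 C=8)
Reached target in 4 moves.

Answer: 4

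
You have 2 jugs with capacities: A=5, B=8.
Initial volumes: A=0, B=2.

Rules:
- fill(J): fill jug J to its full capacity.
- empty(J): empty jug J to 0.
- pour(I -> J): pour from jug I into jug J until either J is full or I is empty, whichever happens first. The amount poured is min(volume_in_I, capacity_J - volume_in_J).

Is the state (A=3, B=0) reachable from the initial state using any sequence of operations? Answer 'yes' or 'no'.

BFS from (A=0, B=2):
  1. fill(B) -> (A=0 B=8)
  2. pour(B -> A) -> (A=5 B=3)
  3. empty(A) -> (A=0 B=3)
  4. pour(B -> A) -> (A=3 B=0)
Target reached → yes.

Answer: yes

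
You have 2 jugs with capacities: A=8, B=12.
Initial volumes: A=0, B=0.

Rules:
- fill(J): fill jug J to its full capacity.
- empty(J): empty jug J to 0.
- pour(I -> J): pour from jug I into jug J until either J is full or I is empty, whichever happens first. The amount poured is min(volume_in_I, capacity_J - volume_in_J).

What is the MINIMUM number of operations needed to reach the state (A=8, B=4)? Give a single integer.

BFS from (A=0, B=0). One shortest path:
  1. fill(B) -> (A=0 B=12)
  2. pour(B -> A) -> (A=8 B=4)
Reached target in 2 moves.

Answer: 2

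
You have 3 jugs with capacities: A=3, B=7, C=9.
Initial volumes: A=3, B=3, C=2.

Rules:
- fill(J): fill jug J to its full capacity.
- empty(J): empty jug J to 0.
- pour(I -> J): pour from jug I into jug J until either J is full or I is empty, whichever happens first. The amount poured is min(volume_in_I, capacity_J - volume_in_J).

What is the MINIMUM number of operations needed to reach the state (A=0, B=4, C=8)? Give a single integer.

BFS from (A=3, B=3, C=2). One shortest path:
  1. fill(B) -> (A=3 B=7 C=2)
  2. pour(A -> C) -> (A=0 B=7 C=5)
  3. pour(B -> A) -> (A=3 B=4 C=5)
  4. pour(A -> C) -> (A=0 B=4 C=8)
Reached target in 4 moves.

Answer: 4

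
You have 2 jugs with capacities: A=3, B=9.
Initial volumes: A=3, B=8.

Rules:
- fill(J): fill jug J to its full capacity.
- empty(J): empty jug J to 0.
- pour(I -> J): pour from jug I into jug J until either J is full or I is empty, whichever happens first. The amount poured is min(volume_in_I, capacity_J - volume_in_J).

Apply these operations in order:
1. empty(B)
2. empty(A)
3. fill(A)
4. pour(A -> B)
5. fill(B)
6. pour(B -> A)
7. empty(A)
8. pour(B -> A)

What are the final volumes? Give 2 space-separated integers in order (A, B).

Step 1: empty(B) -> (A=3 B=0)
Step 2: empty(A) -> (A=0 B=0)
Step 3: fill(A) -> (A=3 B=0)
Step 4: pour(A -> B) -> (A=0 B=3)
Step 5: fill(B) -> (A=0 B=9)
Step 6: pour(B -> A) -> (A=3 B=6)
Step 7: empty(A) -> (A=0 B=6)
Step 8: pour(B -> A) -> (A=3 B=3)

Answer: 3 3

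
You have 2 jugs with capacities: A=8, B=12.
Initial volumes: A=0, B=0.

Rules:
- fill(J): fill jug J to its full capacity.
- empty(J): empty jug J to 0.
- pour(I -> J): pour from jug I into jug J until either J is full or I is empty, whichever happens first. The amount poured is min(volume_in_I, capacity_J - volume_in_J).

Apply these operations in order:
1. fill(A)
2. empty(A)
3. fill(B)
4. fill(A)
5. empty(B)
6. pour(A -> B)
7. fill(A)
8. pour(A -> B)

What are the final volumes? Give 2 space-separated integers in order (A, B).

Answer: 4 12

Derivation:
Step 1: fill(A) -> (A=8 B=0)
Step 2: empty(A) -> (A=0 B=0)
Step 3: fill(B) -> (A=0 B=12)
Step 4: fill(A) -> (A=8 B=12)
Step 5: empty(B) -> (A=8 B=0)
Step 6: pour(A -> B) -> (A=0 B=8)
Step 7: fill(A) -> (A=8 B=8)
Step 8: pour(A -> B) -> (A=4 B=12)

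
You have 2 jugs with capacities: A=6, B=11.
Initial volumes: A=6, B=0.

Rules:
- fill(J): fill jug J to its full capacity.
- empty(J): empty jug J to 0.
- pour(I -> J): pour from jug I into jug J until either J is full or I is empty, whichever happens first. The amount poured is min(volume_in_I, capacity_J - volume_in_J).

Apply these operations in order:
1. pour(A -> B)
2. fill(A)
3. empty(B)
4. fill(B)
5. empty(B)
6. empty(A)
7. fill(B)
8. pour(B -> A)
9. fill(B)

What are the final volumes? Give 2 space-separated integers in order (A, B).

Step 1: pour(A -> B) -> (A=0 B=6)
Step 2: fill(A) -> (A=6 B=6)
Step 3: empty(B) -> (A=6 B=0)
Step 4: fill(B) -> (A=6 B=11)
Step 5: empty(B) -> (A=6 B=0)
Step 6: empty(A) -> (A=0 B=0)
Step 7: fill(B) -> (A=0 B=11)
Step 8: pour(B -> A) -> (A=6 B=5)
Step 9: fill(B) -> (A=6 B=11)

Answer: 6 11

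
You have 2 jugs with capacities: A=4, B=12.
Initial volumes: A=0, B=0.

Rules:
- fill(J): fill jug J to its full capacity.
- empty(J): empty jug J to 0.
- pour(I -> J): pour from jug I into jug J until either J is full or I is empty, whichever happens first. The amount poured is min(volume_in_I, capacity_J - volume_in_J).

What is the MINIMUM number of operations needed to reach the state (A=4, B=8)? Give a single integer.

BFS from (A=0, B=0). One shortest path:
  1. fill(B) -> (A=0 B=12)
  2. pour(B -> A) -> (A=4 B=8)
Reached target in 2 moves.

Answer: 2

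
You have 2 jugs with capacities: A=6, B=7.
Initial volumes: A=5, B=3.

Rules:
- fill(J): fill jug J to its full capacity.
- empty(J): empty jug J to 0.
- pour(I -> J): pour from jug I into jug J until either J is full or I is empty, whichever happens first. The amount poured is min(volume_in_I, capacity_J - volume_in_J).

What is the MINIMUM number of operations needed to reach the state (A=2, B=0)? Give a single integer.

Answer: 3

Derivation:
BFS from (A=5, B=3). One shortest path:
  1. fill(A) -> (A=6 B=3)
  2. pour(A -> B) -> (A=2 B=7)
  3. empty(B) -> (A=2 B=0)
Reached target in 3 moves.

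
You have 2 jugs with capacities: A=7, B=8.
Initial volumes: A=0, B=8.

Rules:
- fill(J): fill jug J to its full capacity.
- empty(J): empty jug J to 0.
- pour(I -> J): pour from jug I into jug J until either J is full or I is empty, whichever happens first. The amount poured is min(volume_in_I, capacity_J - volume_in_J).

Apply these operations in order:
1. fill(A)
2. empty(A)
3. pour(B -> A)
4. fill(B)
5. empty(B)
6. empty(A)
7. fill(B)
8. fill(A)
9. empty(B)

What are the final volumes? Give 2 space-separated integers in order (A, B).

Step 1: fill(A) -> (A=7 B=8)
Step 2: empty(A) -> (A=0 B=8)
Step 3: pour(B -> A) -> (A=7 B=1)
Step 4: fill(B) -> (A=7 B=8)
Step 5: empty(B) -> (A=7 B=0)
Step 6: empty(A) -> (A=0 B=0)
Step 7: fill(B) -> (A=0 B=8)
Step 8: fill(A) -> (A=7 B=8)
Step 9: empty(B) -> (A=7 B=0)

Answer: 7 0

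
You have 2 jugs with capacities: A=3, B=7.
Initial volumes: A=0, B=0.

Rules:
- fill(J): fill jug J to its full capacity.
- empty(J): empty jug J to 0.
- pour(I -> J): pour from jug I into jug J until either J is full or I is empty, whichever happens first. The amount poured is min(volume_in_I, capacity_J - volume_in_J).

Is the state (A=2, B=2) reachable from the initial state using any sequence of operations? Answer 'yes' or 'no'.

Answer: no

Derivation:
BFS explored all 20 reachable states.
Reachable set includes: (0,0), (0,1), (0,2), (0,3), (0,4), (0,5), (0,6), (0,7), (1,0), (1,7), (2,0), (2,7) ...
Target (A=2, B=2) not in reachable set → no.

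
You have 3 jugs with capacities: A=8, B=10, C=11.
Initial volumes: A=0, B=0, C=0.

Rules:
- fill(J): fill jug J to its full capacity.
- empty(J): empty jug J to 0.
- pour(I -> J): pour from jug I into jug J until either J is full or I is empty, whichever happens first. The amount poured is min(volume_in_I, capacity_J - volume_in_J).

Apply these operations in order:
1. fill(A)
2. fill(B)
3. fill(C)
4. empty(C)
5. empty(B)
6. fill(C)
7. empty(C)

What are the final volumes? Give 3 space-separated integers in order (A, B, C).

Step 1: fill(A) -> (A=8 B=0 C=0)
Step 2: fill(B) -> (A=8 B=10 C=0)
Step 3: fill(C) -> (A=8 B=10 C=11)
Step 4: empty(C) -> (A=8 B=10 C=0)
Step 5: empty(B) -> (A=8 B=0 C=0)
Step 6: fill(C) -> (A=8 B=0 C=11)
Step 7: empty(C) -> (A=8 B=0 C=0)

Answer: 8 0 0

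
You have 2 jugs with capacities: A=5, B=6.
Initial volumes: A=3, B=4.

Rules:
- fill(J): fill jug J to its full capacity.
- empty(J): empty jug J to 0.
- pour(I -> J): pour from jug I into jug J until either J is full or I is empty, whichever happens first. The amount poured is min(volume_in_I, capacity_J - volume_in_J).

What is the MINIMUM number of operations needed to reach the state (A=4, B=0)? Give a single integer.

Answer: 2

Derivation:
BFS from (A=3, B=4). One shortest path:
  1. empty(A) -> (A=0 B=4)
  2. pour(B -> A) -> (A=4 B=0)
Reached target in 2 moves.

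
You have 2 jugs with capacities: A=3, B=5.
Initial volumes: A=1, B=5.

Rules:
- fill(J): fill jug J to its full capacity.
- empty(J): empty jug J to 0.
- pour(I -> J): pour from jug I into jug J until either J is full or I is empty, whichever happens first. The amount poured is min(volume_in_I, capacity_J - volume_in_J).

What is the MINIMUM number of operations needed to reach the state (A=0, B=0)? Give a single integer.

Answer: 2

Derivation:
BFS from (A=1, B=5). One shortest path:
  1. empty(A) -> (A=0 B=5)
  2. empty(B) -> (A=0 B=0)
Reached target in 2 moves.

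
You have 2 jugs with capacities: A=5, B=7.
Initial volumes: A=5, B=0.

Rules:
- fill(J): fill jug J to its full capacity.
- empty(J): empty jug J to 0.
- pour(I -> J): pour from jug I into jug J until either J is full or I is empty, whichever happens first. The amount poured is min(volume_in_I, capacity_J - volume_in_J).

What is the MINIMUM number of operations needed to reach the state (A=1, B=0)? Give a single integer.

Answer: 8

Derivation:
BFS from (A=5, B=0). One shortest path:
  1. pour(A -> B) -> (A=0 B=5)
  2. fill(A) -> (A=5 B=5)
  3. pour(A -> B) -> (A=3 B=7)
  4. empty(B) -> (A=3 B=0)
  5. pour(A -> B) -> (A=0 B=3)
  6. fill(A) -> (A=5 B=3)
  7. pour(A -> B) -> (A=1 B=7)
  8. empty(B) -> (A=1 B=0)
Reached target in 8 moves.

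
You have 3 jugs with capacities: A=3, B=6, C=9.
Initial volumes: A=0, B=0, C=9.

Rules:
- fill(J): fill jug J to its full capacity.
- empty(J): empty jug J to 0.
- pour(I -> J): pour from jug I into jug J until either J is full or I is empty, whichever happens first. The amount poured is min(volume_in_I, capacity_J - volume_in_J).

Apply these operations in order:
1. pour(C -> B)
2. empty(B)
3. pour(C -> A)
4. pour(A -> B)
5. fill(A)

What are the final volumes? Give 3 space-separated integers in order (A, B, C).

Answer: 3 3 0

Derivation:
Step 1: pour(C -> B) -> (A=0 B=6 C=3)
Step 2: empty(B) -> (A=0 B=0 C=3)
Step 3: pour(C -> A) -> (A=3 B=0 C=0)
Step 4: pour(A -> B) -> (A=0 B=3 C=0)
Step 5: fill(A) -> (A=3 B=3 C=0)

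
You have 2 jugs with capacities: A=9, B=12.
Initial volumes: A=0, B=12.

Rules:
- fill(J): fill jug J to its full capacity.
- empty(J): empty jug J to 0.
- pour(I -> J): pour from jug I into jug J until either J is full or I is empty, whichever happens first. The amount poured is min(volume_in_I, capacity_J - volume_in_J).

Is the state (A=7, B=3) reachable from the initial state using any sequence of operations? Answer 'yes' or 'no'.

BFS explored all 14 reachable states.
Reachable set includes: (0,0), (0,3), (0,6), (0,9), (0,12), (3,0), (3,12), (6,0), (6,12), (9,0), (9,3), (9,6) ...
Target (A=7, B=3) not in reachable set → no.

Answer: no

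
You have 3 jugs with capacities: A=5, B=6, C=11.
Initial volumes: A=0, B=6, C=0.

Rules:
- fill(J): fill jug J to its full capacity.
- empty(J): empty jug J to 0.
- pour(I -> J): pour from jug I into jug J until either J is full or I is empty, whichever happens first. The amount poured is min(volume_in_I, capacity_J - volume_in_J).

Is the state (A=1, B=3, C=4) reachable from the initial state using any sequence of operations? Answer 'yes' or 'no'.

BFS explored all 304 reachable states.
Reachable set includes: (0,0,0), (0,0,1), (0,0,2), (0,0,3), (0,0,4), (0,0,5), (0,0,6), (0,0,7), (0,0,8), (0,0,9), (0,0,10), (0,0,11) ...
Target (A=1, B=3, C=4) not in reachable set → no.

Answer: no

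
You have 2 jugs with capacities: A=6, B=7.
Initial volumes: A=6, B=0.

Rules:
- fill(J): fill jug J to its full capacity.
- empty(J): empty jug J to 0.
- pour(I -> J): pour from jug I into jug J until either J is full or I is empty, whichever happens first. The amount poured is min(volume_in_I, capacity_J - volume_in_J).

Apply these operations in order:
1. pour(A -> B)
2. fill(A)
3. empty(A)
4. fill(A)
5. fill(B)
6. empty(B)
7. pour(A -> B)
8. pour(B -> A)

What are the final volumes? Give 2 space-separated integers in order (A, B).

Answer: 6 0

Derivation:
Step 1: pour(A -> B) -> (A=0 B=6)
Step 2: fill(A) -> (A=6 B=6)
Step 3: empty(A) -> (A=0 B=6)
Step 4: fill(A) -> (A=6 B=6)
Step 5: fill(B) -> (A=6 B=7)
Step 6: empty(B) -> (A=6 B=0)
Step 7: pour(A -> B) -> (A=0 B=6)
Step 8: pour(B -> A) -> (A=6 B=0)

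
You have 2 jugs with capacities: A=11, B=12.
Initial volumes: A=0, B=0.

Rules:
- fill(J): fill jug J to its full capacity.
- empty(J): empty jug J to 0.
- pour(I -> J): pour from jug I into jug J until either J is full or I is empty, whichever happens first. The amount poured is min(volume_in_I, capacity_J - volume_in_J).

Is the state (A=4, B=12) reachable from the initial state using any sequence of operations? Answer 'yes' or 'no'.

Answer: yes

Derivation:
BFS from (A=0, B=0):
  1. fill(B) -> (A=0 B=12)
  2. pour(B -> A) -> (A=11 B=1)
  3. empty(A) -> (A=0 B=1)
  4. pour(B -> A) -> (A=1 B=0)
  5. fill(B) -> (A=1 B=12)
  6. pour(B -> A) -> (A=11 B=2)
  7. empty(A) -> (A=0 B=2)
  8. pour(B -> A) -> (A=2 B=0)
  9. fill(B) -> (A=2 B=12)
  10. pour(B -> A) -> (A=11 B=3)
  11. empty(A) -> (A=0 B=3)
  12. pour(B -> A) -> (A=3 B=0)
  13. fill(B) -> (A=3 B=12)
  14. pour(B -> A) -> (A=11 B=4)
  15. empty(A) -> (A=0 B=4)
  16. pour(B -> A) -> (A=4 B=0)
  17. fill(B) -> (A=4 B=12)
Target reached → yes.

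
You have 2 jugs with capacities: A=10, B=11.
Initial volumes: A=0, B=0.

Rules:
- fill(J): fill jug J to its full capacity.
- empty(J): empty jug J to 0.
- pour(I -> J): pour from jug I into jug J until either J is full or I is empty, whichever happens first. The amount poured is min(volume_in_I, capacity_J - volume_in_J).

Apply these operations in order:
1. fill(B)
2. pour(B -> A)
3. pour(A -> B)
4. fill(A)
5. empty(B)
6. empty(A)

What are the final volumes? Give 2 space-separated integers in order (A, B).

Answer: 0 0

Derivation:
Step 1: fill(B) -> (A=0 B=11)
Step 2: pour(B -> A) -> (A=10 B=1)
Step 3: pour(A -> B) -> (A=0 B=11)
Step 4: fill(A) -> (A=10 B=11)
Step 5: empty(B) -> (A=10 B=0)
Step 6: empty(A) -> (A=0 B=0)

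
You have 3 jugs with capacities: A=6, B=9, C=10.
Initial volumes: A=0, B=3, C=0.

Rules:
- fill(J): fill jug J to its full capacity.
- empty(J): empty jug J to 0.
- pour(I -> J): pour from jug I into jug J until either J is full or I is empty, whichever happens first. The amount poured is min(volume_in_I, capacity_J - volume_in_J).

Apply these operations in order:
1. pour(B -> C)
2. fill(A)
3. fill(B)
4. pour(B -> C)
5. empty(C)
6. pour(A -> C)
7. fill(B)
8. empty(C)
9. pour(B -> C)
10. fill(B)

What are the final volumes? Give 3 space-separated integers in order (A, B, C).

Answer: 0 9 9

Derivation:
Step 1: pour(B -> C) -> (A=0 B=0 C=3)
Step 2: fill(A) -> (A=6 B=0 C=3)
Step 3: fill(B) -> (A=6 B=9 C=3)
Step 4: pour(B -> C) -> (A=6 B=2 C=10)
Step 5: empty(C) -> (A=6 B=2 C=0)
Step 6: pour(A -> C) -> (A=0 B=2 C=6)
Step 7: fill(B) -> (A=0 B=9 C=6)
Step 8: empty(C) -> (A=0 B=9 C=0)
Step 9: pour(B -> C) -> (A=0 B=0 C=9)
Step 10: fill(B) -> (A=0 B=9 C=9)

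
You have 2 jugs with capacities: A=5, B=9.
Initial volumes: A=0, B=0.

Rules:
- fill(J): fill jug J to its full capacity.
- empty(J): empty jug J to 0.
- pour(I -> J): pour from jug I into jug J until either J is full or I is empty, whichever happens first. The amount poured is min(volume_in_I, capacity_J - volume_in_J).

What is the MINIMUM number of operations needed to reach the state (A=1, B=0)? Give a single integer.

Answer: 5

Derivation:
BFS from (A=0, B=0). One shortest path:
  1. fill(A) -> (A=5 B=0)
  2. pour(A -> B) -> (A=0 B=5)
  3. fill(A) -> (A=5 B=5)
  4. pour(A -> B) -> (A=1 B=9)
  5. empty(B) -> (A=1 B=0)
Reached target in 5 moves.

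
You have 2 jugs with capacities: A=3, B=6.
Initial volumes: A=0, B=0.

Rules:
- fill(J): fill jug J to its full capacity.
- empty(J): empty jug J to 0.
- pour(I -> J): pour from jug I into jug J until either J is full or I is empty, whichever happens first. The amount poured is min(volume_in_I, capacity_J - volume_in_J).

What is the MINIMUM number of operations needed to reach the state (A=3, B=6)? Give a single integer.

Answer: 2

Derivation:
BFS from (A=0, B=0). One shortest path:
  1. fill(A) -> (A=3 B=0)
  2. fill(B) -> (A=3 B=6)
Reached target in 2 moves.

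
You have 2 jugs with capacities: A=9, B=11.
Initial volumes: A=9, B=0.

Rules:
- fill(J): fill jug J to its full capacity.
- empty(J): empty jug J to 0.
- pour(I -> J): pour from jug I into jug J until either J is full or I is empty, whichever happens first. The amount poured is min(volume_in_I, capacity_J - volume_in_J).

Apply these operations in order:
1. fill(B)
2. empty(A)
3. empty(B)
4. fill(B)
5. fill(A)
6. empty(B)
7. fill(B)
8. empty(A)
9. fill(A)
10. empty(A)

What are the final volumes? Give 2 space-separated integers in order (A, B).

Answer: 0 11

Derivation:
Step 1: fill(B) -> (A=9 B=11)
Step 2: empty(A) -> (A=0 B=11)
Step 3: empty(B) -> (A=0 B=0)
Step 4: fill(B) -> (A=0 B=11)
Step 5: fill(A) -> (A=9 B=11)
Step 6: empty(B) -> (A=9 B=0)
Step 7: fill(B) -> (A=9 B=11)
Step 8: empty(A) -> (A=0 B=11)
Step 9: fill(A) -> (A=9 B=11)
Step 10: empty(A) -> (A=0 B=11)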